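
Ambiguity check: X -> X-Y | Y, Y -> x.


precedence layered via separate nonterminal Y: deterministic
Unambiguous


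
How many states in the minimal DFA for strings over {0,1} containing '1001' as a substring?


KMP-style automaton: 4 progress states + 1 absorbing accept = 5
Minimal DFA: 5 states


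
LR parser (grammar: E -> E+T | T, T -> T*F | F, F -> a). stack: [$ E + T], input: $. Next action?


handle 'E+T' on top; lookahead ∈ FOLLOW(E) = {+, $}
Action: reduce (E -> E+T)


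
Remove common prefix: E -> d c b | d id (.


Common prefix: 'd'
Factored: E -> d E', E' -> c b | id (


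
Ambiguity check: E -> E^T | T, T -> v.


precedence layered via separate nonterminal T: deterministic
Unambiguous


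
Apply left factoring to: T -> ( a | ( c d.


Common prefix: '('
Factored: T -> ( T', T' -> a | c d


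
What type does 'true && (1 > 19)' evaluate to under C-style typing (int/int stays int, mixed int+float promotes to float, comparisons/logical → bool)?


Operand types: bool && bool
Rule: logical operators take bool operands and yield bool
Result type: bool


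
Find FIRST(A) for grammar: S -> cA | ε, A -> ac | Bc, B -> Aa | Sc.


Per alternative of A: FIRST(ac) = {a}; FIRST(Bc) = {a, c}
FIRST(A) = {a, c}


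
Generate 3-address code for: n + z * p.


Break into single-operator statements:
t1 = z * p
t2 = n + t1


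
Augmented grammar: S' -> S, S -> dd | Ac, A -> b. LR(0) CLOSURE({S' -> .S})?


Start: S' -> .S
For each item with dot before a nonterminal B, add B -> .γ for every B-production
Closure: [S' -> .S, S -> .dd, S -> .Ac, A -> .b]


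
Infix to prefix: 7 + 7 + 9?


left-to-right (same/higher precedence on left): tree is (+ (+ 7 7) 9)
Prefix: + + 7 7 9


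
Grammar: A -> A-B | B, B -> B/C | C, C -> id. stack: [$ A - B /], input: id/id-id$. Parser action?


no handle; shift 'id'
Action: shift


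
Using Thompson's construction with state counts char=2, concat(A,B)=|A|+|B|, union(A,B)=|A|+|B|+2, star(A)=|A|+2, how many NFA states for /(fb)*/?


Syntax tree has 2 char leaf(s), 0 union(s), 1 star(s)
chars contribute 2×2 = 4; each union adds +2; each star adds +2
Total: 4 + 0 + 2 = 6 states


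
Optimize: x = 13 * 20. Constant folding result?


13 * 20 = 260 at compile time
Optimized: x = 260


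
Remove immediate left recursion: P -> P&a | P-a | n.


Left-recursive alternatives: P&a, P-a; non-recursive: n
Introduce P': P -> nP', P' -> &aP' | -aP' | ε


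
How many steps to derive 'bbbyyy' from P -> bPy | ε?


Derivation: P => bPy => bbPyy => bbbPyyy => bbbyyy
Steps: 4


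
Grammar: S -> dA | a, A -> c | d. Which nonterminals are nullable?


A nonterminal is nullable iff some alternative derives ε (directly, or every symbol in it is nullable)
Nullable: {}


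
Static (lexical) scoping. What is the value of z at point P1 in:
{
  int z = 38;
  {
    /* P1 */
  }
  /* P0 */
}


P1's block does not declare z; resolves to the enclosing declaration at depth 0
z = 38


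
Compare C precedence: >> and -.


'-' is additive (level 9); '>>' is shift (level 8)
Higher level binds tighter
'-' has higher precedence than '>>'


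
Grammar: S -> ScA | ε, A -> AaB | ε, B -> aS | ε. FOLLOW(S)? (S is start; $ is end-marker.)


$ ∈ FOLLOW(S). For each A -> αBβ: add FIRST(β)\{ε} to FOLLOW(B); if β nullable, add FOLLOW(A).
FOLLOW(S) = {$, a, c}


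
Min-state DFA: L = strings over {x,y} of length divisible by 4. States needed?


Track length mod 4: states 0..3, accept at 0
Minimal DFA: 4 states


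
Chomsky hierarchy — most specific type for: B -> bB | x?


Right-linear: every RHS is a terminal or a terminal followed by one nonterminal
Classification: Type 3 (Regular)


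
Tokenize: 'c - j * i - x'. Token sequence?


Scan left to right, longest-match per lexeme
Tokens: ID(c), OP(-), ID(j), OP(*), ID(i), OP(-), ID(x)


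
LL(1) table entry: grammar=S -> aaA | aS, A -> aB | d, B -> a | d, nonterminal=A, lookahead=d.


For [A, d]: 'd' ∈ FIRST(d)
Entry: A -> d


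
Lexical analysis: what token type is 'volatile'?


Pattern: reserved word
Type: KEYWORD


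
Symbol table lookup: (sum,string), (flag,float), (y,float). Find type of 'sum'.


Lookup 'sum' → type string


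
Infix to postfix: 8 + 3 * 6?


* has higher precedence, evaluate 3*6 first
Postfix: 8 3 6 * +


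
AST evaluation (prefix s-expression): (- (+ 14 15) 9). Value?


Evaluate inner: (+ 14 15) = 29
Evaluate root: (- 29 9) = 20
Result: 20


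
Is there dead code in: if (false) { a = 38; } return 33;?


condition is constant false, so the whole block is unreachable
Dead: 'if (false) { a = 38; }'


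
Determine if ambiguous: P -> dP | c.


right-linear, alternatives start with distinct terminals 'd' vs 'c': unique leftmost derivation
Unambiguous


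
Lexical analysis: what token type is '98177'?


Pattern: digits only
Type: INTEGER_LITERAL


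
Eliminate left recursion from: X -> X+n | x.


Left-recursive alternatives: X+n; non-recursive: x
Introduce X': X -> xX', X' -> +nX' | ε


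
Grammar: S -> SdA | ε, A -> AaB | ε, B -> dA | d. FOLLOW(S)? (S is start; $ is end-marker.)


$ ∈ FOLLOW(S). For each A -> αBβ: add FIRST(β)\{ε} to FOLLOW(B); if β nullable, add FOLLOW(A).
FOLLOW(S) = {$, d}


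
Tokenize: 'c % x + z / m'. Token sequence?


Scan left to right, longest-match per lexeme
Tokens: ID(c), OP(%), ID(x), OP(+), ID(z), OP(/), ID(m)


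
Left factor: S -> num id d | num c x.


Common prefix: 'num'
Factored: S -> num S', S' -> id d | c x


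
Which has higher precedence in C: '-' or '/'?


'/' is multiplicative (level 10); '-' is additive (level 9)
Higher level binds tighter
'/' has higher precedence than '-'


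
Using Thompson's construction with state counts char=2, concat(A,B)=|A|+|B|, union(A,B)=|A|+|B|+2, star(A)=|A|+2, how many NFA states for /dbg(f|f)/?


Syntax tree has 5 char leaf(s), 1 union(s), 0 star(s)
chars contribute 5×2 = 10; each union adds +2; each star adds +2
Total: 10 + 2 + 0 = 12 states


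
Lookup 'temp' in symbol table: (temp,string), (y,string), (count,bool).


Lookup 'temp' → type string


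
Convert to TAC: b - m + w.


Break into single-operator statements:
t1 = b - m
t2 = t1 + w


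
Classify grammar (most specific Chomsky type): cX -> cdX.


LHS has context (more than one symbol) and |LHS| ≤ |RHS|
Classification: Type 1 (Context-Sensitive)


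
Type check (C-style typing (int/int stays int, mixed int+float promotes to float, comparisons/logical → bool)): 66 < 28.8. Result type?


Operand types: int < float
Rule: comparison yields bool
Result type: bool


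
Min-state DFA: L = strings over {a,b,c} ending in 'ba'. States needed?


Track the longest suffix of input matching a prefix of 'ba': 3 classes (prefixes of length 0..2)
Minimal DFA: 3 states


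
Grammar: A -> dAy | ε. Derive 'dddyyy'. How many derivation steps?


Derivation: A => dAy => ddAyy => dddAyyy => dddyyy
Steps: 4


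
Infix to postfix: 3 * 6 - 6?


Left to right (same or higher precedence on left)
Postfix: 3 6 * 6 -


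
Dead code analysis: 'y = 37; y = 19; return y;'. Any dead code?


first assignment to y is overwritten before any read
Dead: 'y = 37'


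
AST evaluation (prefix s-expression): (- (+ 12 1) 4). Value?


Evaluate inner: (+ 12 1) = 13
Evaluate root: (- 13 4) = 9
Result: 9


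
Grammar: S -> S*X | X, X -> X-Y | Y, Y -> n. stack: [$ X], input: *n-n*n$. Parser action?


lookahead ∉ {-} so X won't extend; reduce S -> X
Action: reduce (S -> X)


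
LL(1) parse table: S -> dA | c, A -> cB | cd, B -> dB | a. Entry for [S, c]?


For [S, c]: 'c' ∈ FIRST(c)
Entry: S -> c


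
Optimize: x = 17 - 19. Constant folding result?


17 - 19 = -2 at compile time
Optimized: x = -2


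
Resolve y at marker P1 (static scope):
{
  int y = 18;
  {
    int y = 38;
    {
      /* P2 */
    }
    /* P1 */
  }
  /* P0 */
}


y declared in the same block as P1
y = 38


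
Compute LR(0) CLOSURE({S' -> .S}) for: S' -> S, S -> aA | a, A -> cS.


Start: S' -> .S
For each item with dot before a nonterminal B, add B -> .γ for every B-production
Closure: [S' -> .S, S -> .aA, S -> .a]


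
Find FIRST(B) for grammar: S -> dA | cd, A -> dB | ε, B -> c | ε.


Per alternative of B: FIRST(c) = {c}; FIRST(ε) = {ε}
FIRST(B) = {c, ε}


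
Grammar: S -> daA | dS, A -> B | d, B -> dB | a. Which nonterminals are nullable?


A nonterminal is nullable iff some alternative derives ε (directly, or every symbol in it is nullable)
Nullable: {}


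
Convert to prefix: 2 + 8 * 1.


'*' binds tighter: tree is (+ 2 (* 8 1))
Prefix: + 2 * 8 1


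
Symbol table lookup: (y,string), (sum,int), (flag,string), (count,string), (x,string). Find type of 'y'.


Lookup 'y' → type string


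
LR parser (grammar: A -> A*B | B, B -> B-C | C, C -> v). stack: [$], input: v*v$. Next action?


no handle on stack; shift 'v'
Action: shift


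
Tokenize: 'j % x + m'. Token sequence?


Scan left to right, longest-match per lexeme
Tokens: ID(j), OP(%), ID(x), OP(+), ID(m)


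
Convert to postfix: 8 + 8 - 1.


Left to right (same or higher precedence on left)
Postfix: 8 8 + 1 -


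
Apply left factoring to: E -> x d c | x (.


Common prefix: 'x'
Factored: E -> x E', E' -> d c | (


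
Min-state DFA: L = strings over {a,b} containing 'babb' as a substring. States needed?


KMP-style automaton: 4 progress states + 1 absorbing accept = 5
Minimal DFA: 5 states


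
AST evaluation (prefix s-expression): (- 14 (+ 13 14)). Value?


Evaluate inner: (+ 13 14) = 27
Evaluate root: (- 14 27) = -13
Result: -13


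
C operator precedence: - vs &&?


'-' is additive (level 9); '&&' is logical AND (level 2)
Higher level binds tighter
'-' has higher precedence than '&&'


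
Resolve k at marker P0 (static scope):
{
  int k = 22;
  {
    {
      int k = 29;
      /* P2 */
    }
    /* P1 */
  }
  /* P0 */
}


k declared in the same block as P0
k = 22


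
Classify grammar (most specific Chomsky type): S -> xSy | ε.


Single nonterminal LHS, but x^n y^n is not regular
Classification: Type 2 (Context-Free)


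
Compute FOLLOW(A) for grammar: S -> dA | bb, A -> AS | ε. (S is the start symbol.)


$ ∈ FOLLOW(S). For each A -> αBβ: add FIRST(β)\{ε} to FOLLOW(B); if β nullable, add FOLLOW(A).
FOLLOW(A) = {$, b, d}


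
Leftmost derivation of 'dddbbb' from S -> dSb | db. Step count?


Derivation: S => dSb => ddSbb => dddbbb
Steps: 3


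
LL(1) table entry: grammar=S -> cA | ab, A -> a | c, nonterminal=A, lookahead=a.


For [A, a]: 'a' ∈ FIRST(a)
Entry: A -> a


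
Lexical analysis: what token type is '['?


Pattern: delimiter/punctuation
Type: PUNCTUATION


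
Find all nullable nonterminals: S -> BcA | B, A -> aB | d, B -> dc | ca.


A nonterminal is nullable iff some alternative derives ε (directly, or every symbol in it is nullable)
Nullable: {}


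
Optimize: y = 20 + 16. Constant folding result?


20 + 16 = 36 at compile time
Optimized: y = 36


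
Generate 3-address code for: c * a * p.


Break into single-operator statements:
t1 = c * a
t2 = t1 * p


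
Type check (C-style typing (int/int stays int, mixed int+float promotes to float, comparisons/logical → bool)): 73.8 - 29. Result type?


Operand types: float - int
Rule: mixed int/float promotes to float; int/int stays int
Result type: float


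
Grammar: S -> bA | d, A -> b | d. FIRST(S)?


Per alternative of S: FIRST(bA) = {b}; FIRST(d) = {d}
FIRST(S) = {b, d}


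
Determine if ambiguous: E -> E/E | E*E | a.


'a/a*a' has two parse trees (no precedence encoded between / and *)
Ambiguous


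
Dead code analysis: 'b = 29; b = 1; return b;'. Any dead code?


first assignment to b is overwritten before any read
Dead: 'b = 29'


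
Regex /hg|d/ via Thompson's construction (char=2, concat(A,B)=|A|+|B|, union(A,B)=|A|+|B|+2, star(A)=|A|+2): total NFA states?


Syntax tree has 3 char leaf(s), 1 union(s), 0 star(s)
chars contribute 3×2 = 6; each union adds +2; each star adds +2
Total: 6 + 2 + 0 = 8 states


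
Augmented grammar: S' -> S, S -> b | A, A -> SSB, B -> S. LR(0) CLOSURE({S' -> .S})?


Start: S' -> .S
For each item with dot before a nonterminal B, add B -> .γ for every B-production
Closure: [S' -> .S, S -> .b, S -> .A, A -> .SSB]


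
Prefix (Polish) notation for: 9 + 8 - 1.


left-to-right (same/higher precedence on left): tree is (- (+ 9 8) 1)
Prefix: - + 9 8 1


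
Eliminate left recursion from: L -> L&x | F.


Left-recursive alternatives: L&x; non-recursive: F
Introduce L': L -> FL', L' -> &xL' | ε


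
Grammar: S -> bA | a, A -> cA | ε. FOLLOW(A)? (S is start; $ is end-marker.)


$ ∈ FOLLOW(S). For each A -> αBβ: add FIRST(β)\{ε} to FOLLOW(B); if β nullable, add FOLLOW(A).
FOLLOW(A) = {$}


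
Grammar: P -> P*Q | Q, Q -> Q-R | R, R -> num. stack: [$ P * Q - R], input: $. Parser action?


handle 'Q-R' on top
Action: reduce (Q -> Q-R)


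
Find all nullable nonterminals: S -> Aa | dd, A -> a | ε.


A nonterminal is nullable iff some alternative derives ε (directly, or every symbol in it is nullable)
Nullable: {A}


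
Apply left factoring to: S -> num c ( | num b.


Common prefix: 'num'
Factored: S -> num S', S' -> c ( | b


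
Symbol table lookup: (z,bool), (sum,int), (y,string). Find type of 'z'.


Lookup 'z' → type bool


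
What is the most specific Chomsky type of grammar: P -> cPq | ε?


Single nonterminal LHS, but c^n q^n is not regular
Classification: Type 2 (Context-Free)


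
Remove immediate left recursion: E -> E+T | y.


Left-recursive alternatives: E+T; non-recursive: y
Introduce E': E -> yE', E' -> +TE' | ε


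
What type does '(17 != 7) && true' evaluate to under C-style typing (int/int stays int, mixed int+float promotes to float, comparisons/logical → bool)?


Operand types: bool && bool
Rule: logical operators take bool operands and yield bool
Result type: bool


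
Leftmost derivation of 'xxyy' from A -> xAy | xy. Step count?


Derivation: A => xAy => xxyy
Steps: 2


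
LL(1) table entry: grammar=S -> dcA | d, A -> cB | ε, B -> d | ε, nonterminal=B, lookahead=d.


For [B, d]: 'd' ∈ FIRST(d)
Entry: B -> d


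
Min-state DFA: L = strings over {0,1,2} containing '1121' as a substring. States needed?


KMP-style automaton: 4 progress states + 1 absorbing accept = 5
Minimal DFA: 5 states


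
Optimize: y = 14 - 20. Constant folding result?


14 - 20 = -6 at compile time
Optimized: y = -6


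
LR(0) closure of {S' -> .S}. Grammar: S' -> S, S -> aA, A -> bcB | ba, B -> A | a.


Start: S' -> .S
For each item with dot before a nonterminal B, add B -> .γ for every B-production
Closure: [S' -> .S, S -> .aA]


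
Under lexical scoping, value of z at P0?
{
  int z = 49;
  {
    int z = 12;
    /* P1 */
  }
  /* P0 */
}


z declared in the same block as P0
z = 49


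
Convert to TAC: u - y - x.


Break into single-operator statements:
t1 = u - y
t2 = t1 - x


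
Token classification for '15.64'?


Pattern: digits with a decimal point
Type: FLOAT_LITERAL


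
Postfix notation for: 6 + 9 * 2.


* has higher precedence, evaluate 9*2 first
Postfix: 6 9 2 * +


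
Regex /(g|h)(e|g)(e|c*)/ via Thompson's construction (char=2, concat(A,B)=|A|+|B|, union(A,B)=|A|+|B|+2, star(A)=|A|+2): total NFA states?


Syntax tree has 6 char leaf(s), 3 union(s), 1 star(s)
chars contribute 6×2 = 12; each union adds +2; each star adds +2
Total: 12 + 6 + 2 = 20 states


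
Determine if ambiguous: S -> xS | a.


right-linear, alternatives start with distinct terminals 'x' vs 'a': unique leftmost derivation
Unambiguous


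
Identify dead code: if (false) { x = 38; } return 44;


condition is constant false, so the whole block is unreachable
Dead: 'if (false) { x = 38; }'


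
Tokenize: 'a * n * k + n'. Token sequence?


Scan left to right, longest-match per lexeme
Tokens: ID(a), OP(*), ID(n), OP(*), ID(k), OP(+), ID(n)


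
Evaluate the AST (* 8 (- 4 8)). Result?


Evaluate inner: (- 4 8) = -4
Evaluate root: (* 8 -4) = -32
Result: -32


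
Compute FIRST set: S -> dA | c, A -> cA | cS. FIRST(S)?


Per alternative of S: FIRST(dA) = {d}; FIRST(c) = {c}
FIRST(S) = {c, d}


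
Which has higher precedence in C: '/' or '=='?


'/' is multiplicative (level 10); '==' is equality (level 6)
Higher level binds tighter
'/' has higher precedence than '=='


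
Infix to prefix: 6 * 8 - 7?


left-to-right (same/higher precedence on left): tree is (- (* 6 8) 7)
Prefix: - * 6 8 7


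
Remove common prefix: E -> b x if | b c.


Common prefix: 'b'
Factored: E -> b E', E' -> x if | c


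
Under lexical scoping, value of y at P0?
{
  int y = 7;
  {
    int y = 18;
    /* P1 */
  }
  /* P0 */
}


y declared in the same block as P0
y = 7


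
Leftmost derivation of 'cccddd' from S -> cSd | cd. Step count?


Derivation: S => cSd => ccSdd => cccddd
Steps: 3


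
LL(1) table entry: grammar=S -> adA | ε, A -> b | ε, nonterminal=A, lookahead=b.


For [A, b]: 'b' ∈ FIRST(b)
Entry: A -> b


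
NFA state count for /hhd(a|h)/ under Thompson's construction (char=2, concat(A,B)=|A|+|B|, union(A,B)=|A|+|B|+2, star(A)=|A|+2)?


Syntax tree has 5 char leaf(s), 1 union(s), 0 star(s)
chars contribute 5×2 = 10; each union adds +2; each star adds +2
Total: 10 + 2 + 0 = 12 states


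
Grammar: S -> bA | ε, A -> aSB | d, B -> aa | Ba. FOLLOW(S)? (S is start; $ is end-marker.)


$ ∈ FOLLOW(S). For each A -> αBβ: add FIRST(β)\{ε} to FOLLOW(B); if β nullable, add FOLLOW(A).
FOLLOW(S) = {$, a}


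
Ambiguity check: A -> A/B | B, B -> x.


precedence layered via separate nonterminal B: deterministic
Unambiguous


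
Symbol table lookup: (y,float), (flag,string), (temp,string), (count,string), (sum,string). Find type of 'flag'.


Lookup 'flag' → type string


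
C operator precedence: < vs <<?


'<<' is shift (level 8); '<' is relational (level 7)
Higher level binds tighter
'<<' has higher precedence than '<'


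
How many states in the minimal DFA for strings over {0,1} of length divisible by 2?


Track length mod 2: states 0..1, accept at 0
Minimal DFA: 2 states


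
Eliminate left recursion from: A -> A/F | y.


Left-recursive alternatives: A/F; non-recursive: y
Introduce A': A -> yA', A' -> /FA' | ε


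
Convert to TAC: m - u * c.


Break into single-operator statements:
t1 = u * c
t2 = m - t1


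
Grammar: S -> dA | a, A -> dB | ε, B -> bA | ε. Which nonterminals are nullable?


A nonterminal is nullable iff some alternative derives ε (directly, or every symbol in it is nullable)
Nullable: {A, B}


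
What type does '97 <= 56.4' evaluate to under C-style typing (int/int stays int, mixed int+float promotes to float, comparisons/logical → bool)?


Operand types: int <= float
Rule: comparison yields bool
Result type: bool


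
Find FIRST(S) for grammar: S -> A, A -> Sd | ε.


Per alternative of S: FIRST(A) = {d, ε}
FIRST(S) = {d, ε}


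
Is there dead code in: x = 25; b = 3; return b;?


x is assigned but never read
Dead: 'x = 25'


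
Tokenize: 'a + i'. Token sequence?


Scan left to right, longest-match per lexeme
Tokens: ID(a), OP(+), ID(i)


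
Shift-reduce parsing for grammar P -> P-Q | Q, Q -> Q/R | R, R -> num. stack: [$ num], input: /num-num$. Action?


'num' on top is the handle for R -> num
Action: reduce (R -> num)


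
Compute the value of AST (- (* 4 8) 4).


Evaluate inner: (* 4 8) = 32
Evaluate root: (- 32 4) = 28
Result: 28


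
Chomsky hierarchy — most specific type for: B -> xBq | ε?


Single nonterminal LHS, but x^n q^n is not regular
Classification: Type 2 (Context-Free)


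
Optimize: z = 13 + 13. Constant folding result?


13 + 13 = 26 at compile time
Optimized: z = 26


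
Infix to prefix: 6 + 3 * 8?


'*' binds tighter: tree is (+ 6 (* 3 8))
Prefix: + 6 * 3 8


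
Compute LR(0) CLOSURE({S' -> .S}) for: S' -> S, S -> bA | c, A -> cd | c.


Start: S' -> .S
For each item with dot before a nonterminal B, add B -> .γ for every B-production
Closure: [S' -> .S, S -> .bA, S -> .c]


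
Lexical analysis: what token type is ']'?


Pattern: delimiter/punctuation
Type: PUNCTUATION


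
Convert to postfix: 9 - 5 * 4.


* has higher precedence, evaluate 5*4 first
Postfix: 9 5 4 * -


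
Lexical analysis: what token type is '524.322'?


Pattern: digits with a decimal point
Type: FLOAT_LITERAL


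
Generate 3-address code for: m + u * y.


Break into single-operator statements:
t1 = u * y
t2 = m + t1


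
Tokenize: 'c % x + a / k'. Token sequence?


Scan left to right, longest-match per lexeme
Tokens: ID(c), OP(%), ID(x), OP(+), ID(a), OP(/), ID(k)


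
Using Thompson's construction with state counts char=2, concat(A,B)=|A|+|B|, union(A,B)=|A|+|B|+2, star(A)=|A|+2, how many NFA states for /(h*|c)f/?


Syntax tree has 3 char leaf(s), 1 union(s), 1 star(s)
chars contribute 3×2 = 6; each union adds +2; each star adds +2
Total: 6 + 2 + 2 = 10 states


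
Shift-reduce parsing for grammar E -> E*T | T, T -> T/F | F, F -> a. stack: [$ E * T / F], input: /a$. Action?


handle 'T/F' on top
Action: reduce (T -> T/F)


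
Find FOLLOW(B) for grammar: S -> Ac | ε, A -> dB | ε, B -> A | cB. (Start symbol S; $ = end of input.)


$ ∈ FOLLOW(S). For each A -> αBβ: add FIRST(β)\{ε} to FOLLOW(B); if β nullable, add FOLLOW(A).
FOLLOW(B) = {c}


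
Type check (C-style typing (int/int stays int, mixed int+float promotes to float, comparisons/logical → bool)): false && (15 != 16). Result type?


Operand types: bool && bool
Rule: logical operators take bool operands and yield bool
Result type: bool


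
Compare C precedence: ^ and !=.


'!=' is equality (level 6); '^' is bitwise XOR (level 4)
Higher level binds tighter
'!=' has higher precedence than '^'


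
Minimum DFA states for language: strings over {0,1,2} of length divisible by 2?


Track length mod 2: states 0..1, accept at 0
Minimal DFA: 2 states


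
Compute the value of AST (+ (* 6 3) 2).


Evaluate inner: (* 6 3) = 18
Evaluate root: (+ 18 2) = 20
Result: 20


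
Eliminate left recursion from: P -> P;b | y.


Left-recursive alternatives: P;b; non-recursive: y
Introduce P': P -> yP', P' -> ;bP' | ε


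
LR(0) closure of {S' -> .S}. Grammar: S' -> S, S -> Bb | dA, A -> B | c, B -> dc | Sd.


Start: S' -> .S
For each item with dot before a nonterminal B, add B -> .γ for every B-production
Closure: [S' -> .S, S -> .Bb, S -> .dA, B -> .dc, B -> .Sd]


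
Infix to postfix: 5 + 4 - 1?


Left to right (same or higher precedence on left)
Postfix: 5 4 + 1 -


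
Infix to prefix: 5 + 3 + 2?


left-to-right (same/higher precedence on left): tree is (+ (+ 5 3) 2)
Prefix: + + 5 3 2


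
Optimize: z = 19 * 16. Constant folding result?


19 * 16 = 304 at compile time
Optimized: z = 304


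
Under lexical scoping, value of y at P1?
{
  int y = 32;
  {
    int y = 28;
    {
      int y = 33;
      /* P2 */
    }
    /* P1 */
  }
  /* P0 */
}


y declared in the same block as P1
y = 28


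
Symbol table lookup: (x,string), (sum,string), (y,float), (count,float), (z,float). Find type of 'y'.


Lookup 'y' → type float


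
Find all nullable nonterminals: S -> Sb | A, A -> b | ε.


A nonterminal is nullable iff some alternative derives ε (directly, or every symbol in it is nullable)
Nullable: {A, S}


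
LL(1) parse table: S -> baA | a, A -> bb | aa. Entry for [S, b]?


For [S, b]: 'b' ∈ FIRST(baA)
Entry: S -> baA


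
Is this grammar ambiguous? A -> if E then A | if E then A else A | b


dangling else: 'if E then if E then b else b' parses two ways
Ambiguous


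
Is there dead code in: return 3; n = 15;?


statement follows a return and is unreachable
Dead: 'n = 15'


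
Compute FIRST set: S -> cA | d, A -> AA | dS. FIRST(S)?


Per alternative of S: FIRST(cA) = {c}; FIRST(d) = {d}
FIRST(S) = {c, d}


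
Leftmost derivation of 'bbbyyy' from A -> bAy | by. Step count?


Derivation: A => bAy => bbAyy => bbbyyy
Steps: 3


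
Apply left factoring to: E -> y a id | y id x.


Common prefix: 'y'
Factored: E -> y E', E' -> a id | id x


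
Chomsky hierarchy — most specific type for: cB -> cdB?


LHS has context (more than one symbol) and |LHS| ≤ |RHS|
Classification: Type 1 (Context-Sensitive)


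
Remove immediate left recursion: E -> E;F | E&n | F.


Left-recursive alternatives: E;F, E&n; non-recursive: F
Introduce E': E -> FE', E' -> ;FE' | &nE' | ε


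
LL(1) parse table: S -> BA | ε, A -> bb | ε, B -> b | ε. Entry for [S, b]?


For [S, b]: 'b' ∈ FIRST(BA)
Entry: S -> BA


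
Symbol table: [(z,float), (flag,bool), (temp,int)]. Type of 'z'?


Lookup 'z' → type float


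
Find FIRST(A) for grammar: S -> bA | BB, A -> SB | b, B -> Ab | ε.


Per alternative of A: FIRST(SB) = {b, ε}; FIRST(b) = {b}
FIRST(A) = {b, ε}


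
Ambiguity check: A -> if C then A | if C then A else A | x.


dangling else: 'if C then if C then x else x' parses two ways
Ambiguous


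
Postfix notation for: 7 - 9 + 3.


Left to right (same or higher precedence on left)
Postfix: 7 9 - 3 +


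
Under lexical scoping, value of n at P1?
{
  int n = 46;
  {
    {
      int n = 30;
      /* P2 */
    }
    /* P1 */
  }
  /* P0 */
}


P1's block does not declare n; resolves to the enclosing declaration at depth 0
n = 46


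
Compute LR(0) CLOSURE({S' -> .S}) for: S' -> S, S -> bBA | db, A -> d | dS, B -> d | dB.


Start: S' -> .S
For each item with dot before a nonterminal B, add B -> .γ for every B-production
Closure: [S' -> .S, S -> .bBA, S -> .db]


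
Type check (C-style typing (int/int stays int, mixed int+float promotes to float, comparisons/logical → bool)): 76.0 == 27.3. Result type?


Operand types: float == float
Rule: comparison yields bool
Result type: bool


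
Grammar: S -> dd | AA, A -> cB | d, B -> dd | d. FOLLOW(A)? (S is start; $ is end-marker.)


$ ∈ FOLLOW(S). For each A -> αBβ: add FIRST(β)\{ε} to FOLLOW(B); if β nullable, add FOLLOW(A).
FOLLOW(A) = {$, c, d}


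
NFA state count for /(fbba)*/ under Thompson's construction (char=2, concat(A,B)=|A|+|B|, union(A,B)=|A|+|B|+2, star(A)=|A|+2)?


Syntax tree has 4 char leaf(s), 0 union(s), 1 star(s)
chars contribute 4×2 = 8; each union adds +2; each star adds +2
Total: 8 + 0 + 2 = 10 states


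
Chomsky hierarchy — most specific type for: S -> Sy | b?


Left-linear: every RHS is a terminal or one nonterminal followed by a terminal
Classification: Type 3 (Regular)


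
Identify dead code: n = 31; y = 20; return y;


n is assigned but never read
Dead: 'n = 31'


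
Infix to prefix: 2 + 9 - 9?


left-to-right (same/higher precedence on left): tree is (- (+ 2 9) 9)
Prefix: - + 2 9 9


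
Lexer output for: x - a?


Scan left to right, longest-match per lexeme
Tokens: ID(x), OP(-), ID(a)


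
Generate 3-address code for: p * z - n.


Break into single-operator statements:
t1 = p * z
t2 = t1 - n


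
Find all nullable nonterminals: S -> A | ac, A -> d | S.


A nonterminal is nullable iff some alternative derives ε (directly, or every symbol in it is nullable)
Nullable: {}


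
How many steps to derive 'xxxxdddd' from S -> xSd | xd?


Derivation: S => xSd => xxSdd => xxxSddd => xxxxdddd
Steps: 4


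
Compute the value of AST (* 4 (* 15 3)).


Evaluate inner: (* 15 3) = 45
Evaluate root: (* 4 45) = 180
Result: 180


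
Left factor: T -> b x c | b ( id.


Common prefix: 'b'
Factored: T -> b T', T' -> x c | ( id


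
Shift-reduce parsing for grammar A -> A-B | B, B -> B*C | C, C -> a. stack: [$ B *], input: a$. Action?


no handle; shift 'a'
Action: shift


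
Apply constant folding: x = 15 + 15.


15 + 15 = 30 at compile time
Optimized: x = 30


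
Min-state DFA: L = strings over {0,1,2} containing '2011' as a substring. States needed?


KMP-style automaton: 4 progress states + 1 absorbing accept = 5
Minimal DFA: 5 states


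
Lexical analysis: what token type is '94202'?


Pattern: digits only
Type: INTEGER_LITERAL


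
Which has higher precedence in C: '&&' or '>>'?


'>>' is shift (level 8); '&&' is logical AND (level 2)
Higher level binds tighter
'>>' has higher precedence than '&&'


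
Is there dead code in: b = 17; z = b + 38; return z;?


b is read by z's definition; z is returned
No dead code


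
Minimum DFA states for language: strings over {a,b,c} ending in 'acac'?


Track the longest suffix of input matching a prefix of 'acac': 5 classes (prefixes of length 0..4)
Minimal DFA: 5 states


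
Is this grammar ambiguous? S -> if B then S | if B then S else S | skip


dangling else: 'if B then if B then skip else skip' parses two ways
Ambiguous


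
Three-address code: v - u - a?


Break into single-operator statements:
t1 = v - u
t2 = t1 - a


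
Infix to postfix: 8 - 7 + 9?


Left to right (same or higher precedence on left)
Postfix: 8 7 - 9 +


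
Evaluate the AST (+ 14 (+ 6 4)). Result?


Evaluate inner: (+ 6 4) = 10
Evaluate root: (+ 14 10) = 24
Result: 24


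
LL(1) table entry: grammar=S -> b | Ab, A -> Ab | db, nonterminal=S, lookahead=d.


For [S, d]: 'd' ∈ FIRST(Ab)
Entry: S -> Ab


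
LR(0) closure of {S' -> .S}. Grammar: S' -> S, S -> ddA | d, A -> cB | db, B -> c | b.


Start: S' -> .S
For each item with dot before a nonterminal B, add B -> .γ for every B-production
Closure: [S' -> .S, S -> .ddA, S -> .d]


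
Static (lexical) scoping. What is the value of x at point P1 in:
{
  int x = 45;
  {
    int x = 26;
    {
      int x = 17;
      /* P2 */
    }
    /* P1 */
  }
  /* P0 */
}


x declared in the same block as P1
x = 26


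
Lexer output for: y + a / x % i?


Scan left to right, longest-match per lexeme
Tokens: ID(y), OP(+), ID(a), OP(/), ID(x), OP(%), ID(i)


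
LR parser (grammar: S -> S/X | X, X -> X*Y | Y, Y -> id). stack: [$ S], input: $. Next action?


start symbol S on stack, input exhausted
Action: accept


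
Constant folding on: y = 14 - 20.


14 - 20 = -6 at compile time
Optimized: y = -6


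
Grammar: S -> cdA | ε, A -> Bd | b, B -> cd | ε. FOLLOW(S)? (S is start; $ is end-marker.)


$ ∈ FOLLOW(S). For each A -> αBβ: add FIRST(β)\{ε} to FOLLOW(B); if β nullable, add FOLLOW(A).
FOLLOW(S) = {$}


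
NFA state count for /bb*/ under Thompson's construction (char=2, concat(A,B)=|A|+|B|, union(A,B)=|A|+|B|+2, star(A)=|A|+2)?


Syntax tree has 2 char leaf(s), 0 union(s), 1 star(s)
chars contribute 2×2 = 4; each union adds +2; each star adds +2
Total: 4 + 0 + 2 = 6 states


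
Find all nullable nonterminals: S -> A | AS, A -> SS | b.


A nonterminal is nullable iff some alternative derives ε (directly, or every symbol in it is nullable)
Nullable: {}


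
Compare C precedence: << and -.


'-' is additive (level 9); '<<' is shift (level 8)
Higher level binds tighter
'-' has higher precedence than '<<'


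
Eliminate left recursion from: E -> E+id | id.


Left-recursive alternatives: E+id; non-recursive: id
Introduce E': E -> idE', E' -> +idE' | ε


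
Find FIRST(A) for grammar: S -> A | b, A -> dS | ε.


Per alternative of A: FIRST(dS) = {d}; FIRST(ε) = {ε}
FIRST(A) = {d, ε}


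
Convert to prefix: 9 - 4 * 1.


'*' binds tighter: tree is (- 9 (* 4 1))
Prefix: - 9 * 4 1


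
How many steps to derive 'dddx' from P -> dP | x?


Derivation: P => dP => ddP => dddP => dddx
Steps: 4


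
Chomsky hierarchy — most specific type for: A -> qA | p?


Right-linear: every RHS is a terminal or a terminal followed by one nonterminal
Classification: Type 3 (Regular)


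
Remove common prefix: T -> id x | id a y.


Common prefix: 'id'
Factored: T -> id T', T' -> x | a y


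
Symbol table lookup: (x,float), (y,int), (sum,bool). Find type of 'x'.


Lookup 'x' → type float


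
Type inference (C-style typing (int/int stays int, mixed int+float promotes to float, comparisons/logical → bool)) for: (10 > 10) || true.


Operand types: bool || bool
Rule: logical operators take bool operands and yield bool
Result type: bool


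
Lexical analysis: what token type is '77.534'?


Pattern: digits with a decimal point
Type: FLOAT_LITERAL


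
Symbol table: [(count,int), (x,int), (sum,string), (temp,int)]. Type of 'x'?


Lookup 'x' → type int


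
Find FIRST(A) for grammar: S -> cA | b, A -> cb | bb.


Per alternative of A: FIRST(cb) = {c}; FIRST(bb) = {b}
FIRST(A) = {b, c}


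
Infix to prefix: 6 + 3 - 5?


left-to-right (same/higher precedence on left): tree is (- (+ 6 3) 5)
Prefix: - + 6 3 5


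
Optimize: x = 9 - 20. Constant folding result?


9 - 20 = -11 at compile time
Optimized: x = -11


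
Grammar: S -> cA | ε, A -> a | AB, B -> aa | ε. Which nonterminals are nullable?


A nonterminal is nullable iff some alternative derives ε (directly, or every symbol in it is nullable)
Nullable: {B, S}


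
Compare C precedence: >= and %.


'%' is multiplicative (level 10); '>=' is relational (level 7)
Higher level binds tighter
'%' has higher precedence than '>='


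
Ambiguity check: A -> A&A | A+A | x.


'x&x+x' has two parse trees (no precedence encoded between & and +)
Ambiguous


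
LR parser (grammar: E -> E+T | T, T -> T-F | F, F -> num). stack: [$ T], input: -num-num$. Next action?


shift '-' to continue T -> T-F
Action: shift


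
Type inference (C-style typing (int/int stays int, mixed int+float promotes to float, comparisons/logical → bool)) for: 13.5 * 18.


Operand types: float * int
Rule: mixed int/float promotes to float; int/int stays int
Result type: float


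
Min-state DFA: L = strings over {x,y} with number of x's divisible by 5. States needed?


Track (count of x) mod 5: states 0..4, accept at 0
Minimal DFA: 5 states


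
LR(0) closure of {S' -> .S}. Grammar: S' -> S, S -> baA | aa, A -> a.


Start: S' -> .S
For each item with dot before a nonterminal B, add B -> .γ for every B-production
Closure: [S' -> .S, S -> .baA, S -> .aa]


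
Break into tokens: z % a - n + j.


Scan left to right, longest-match per lexeme
Tokens: ID(z), OP(%), ID(a), OP(-), ID(n), OP(+), ID(j)


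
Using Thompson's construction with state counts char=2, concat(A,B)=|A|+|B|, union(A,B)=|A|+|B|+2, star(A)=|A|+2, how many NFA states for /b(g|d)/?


Syntax tree has 3 char leaf(s), 1 union(s), 0 star(s)
chars contribute 3×2 = 6; each union adds +2; each star adds +2
Total: 6 + 2 + 0 = 8 states


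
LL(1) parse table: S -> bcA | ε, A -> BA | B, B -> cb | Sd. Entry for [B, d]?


For [B, d]: 'd' ∈ FIRST(Sd)
Entry: B -> Sd


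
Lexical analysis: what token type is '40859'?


Pattern: digits only
Type: INTEGER_LITERAL


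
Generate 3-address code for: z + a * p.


Break into single-operator statements:
t1 = a * p
t2 = z + t1


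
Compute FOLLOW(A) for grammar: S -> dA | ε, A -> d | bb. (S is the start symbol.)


$ ∈ FOLLOW(S). For each A -> αBβ: add FIRST(β)\{ε} to FOLLOW(B); if β nullable, add FOLLOW(A).
FOLLOW(A) = {$}


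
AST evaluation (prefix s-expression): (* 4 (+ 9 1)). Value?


Evaluate inner: (+ 9 1) = 10
Evaluate root: (* 4 10) = 40
Result: 40


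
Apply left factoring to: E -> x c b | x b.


Common prefix: 'x'
Factored: E -> x E', E' -> c b | b


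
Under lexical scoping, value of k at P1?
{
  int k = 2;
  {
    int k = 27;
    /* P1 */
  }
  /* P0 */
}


k declared in the same block as P1
k = 27


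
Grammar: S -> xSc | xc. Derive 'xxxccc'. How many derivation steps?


Derivation: S => xSc => xxScc => xxxccc
Steps: 3


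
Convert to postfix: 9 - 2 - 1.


Left to right (same or higher precedence on left)
Postfix: 9 2 - 1 -


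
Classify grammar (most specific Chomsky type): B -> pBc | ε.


Single nonterminal LHS, but p^n c^n is not regular
Classification: Type 2 (Context-Free)


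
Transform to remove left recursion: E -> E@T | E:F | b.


Left-recursive alternatives: E@T, E:F; non-recursive: b
Introduce E': E -> bE', E' -> @TE' | :FE' | ε


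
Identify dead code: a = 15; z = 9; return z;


a is assigned but never read
Dead: 'a = 15'


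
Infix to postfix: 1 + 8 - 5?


Left to right (same or higher precedence on left)
Postfix: 1 8 + 5 -


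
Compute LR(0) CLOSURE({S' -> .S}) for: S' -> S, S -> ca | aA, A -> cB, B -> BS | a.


Start: S' -> .S
For each item with dot before a nonterminal B, add B -> .γ for every B-production
Closure: [S' -> .S, S -> .ca, S -> .aA]


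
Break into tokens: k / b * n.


Scan left to right, longest-match per lexeme
Tokens: ID(k), OP(/), ID(b), OP(*), ID(n)


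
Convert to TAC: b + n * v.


Break into single-operator statements:
t1 = n * v
t2 = b + t1


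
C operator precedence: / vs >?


'/' is multiplicative (level 10); '>' is relational (level 7)
Higher level binds tighter
'/' has higher precedence than '>'


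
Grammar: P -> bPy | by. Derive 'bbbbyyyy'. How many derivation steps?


Derivation: P => bPy => bbPyy => bbbPyyy => bbbbyyyy
Steps: 4


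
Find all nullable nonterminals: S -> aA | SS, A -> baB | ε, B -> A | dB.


A nonterminal is nullable iff some alternative derives ε (directly, or every symbol in it is nullable)
Nullable: {A, B}


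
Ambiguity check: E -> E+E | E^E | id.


'id+id^id' has two parse trees (no precedence encoded between + and ^)
Ambiguous


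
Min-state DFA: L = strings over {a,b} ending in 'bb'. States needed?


Track the longest suffix of input matching a prefix of 'bb': 3 classes (prefixes of length 0..2)
Minimal DFA: 3 states


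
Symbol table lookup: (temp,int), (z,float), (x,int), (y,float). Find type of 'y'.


Lookup 'y' → type float


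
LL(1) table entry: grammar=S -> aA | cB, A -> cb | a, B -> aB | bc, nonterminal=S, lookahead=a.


For [S, a]: 'a' ∈ FIRST(aA)
Entry: S -> aA


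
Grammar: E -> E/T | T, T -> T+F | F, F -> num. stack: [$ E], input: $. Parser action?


start symbol E on stack, input exhausted
Action: accept


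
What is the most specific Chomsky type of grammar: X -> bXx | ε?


Single nonterminal LHS, but b^n x^n is not regular
Classification: Type 2 (Context-Free)


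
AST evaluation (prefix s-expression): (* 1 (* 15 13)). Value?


Evaluate inner: (* 15 13) = 195
Evaluate root: (* 1 195) = 195
Result: 195


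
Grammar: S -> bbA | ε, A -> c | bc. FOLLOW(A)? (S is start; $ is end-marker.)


$ ∈ FOLLOW(S). For each A -> αBβ: add FIRST(β)\{ε} to FOLLOW(B); if β nullable, add FOLLOW(A).
FOLLOW(A) = {$}


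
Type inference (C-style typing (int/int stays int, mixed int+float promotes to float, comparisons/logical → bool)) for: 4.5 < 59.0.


Operand types: float < float
Rule: comparison yields bool
Result type: bool


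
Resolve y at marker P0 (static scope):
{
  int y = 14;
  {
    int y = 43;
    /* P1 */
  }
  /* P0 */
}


y declared in the same block as P0
y = 14
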